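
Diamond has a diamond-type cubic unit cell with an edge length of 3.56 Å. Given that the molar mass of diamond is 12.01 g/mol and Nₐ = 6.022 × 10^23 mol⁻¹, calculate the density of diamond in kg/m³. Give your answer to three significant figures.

A diamond cubic unit cell contains Z = 8 atoms.
Cell volume: a³ = (3.56 Å)³ = (3.560 × 10^-8 cm)³ = 4.512 × 10^-23 cm³.
ρ = Z·M/(N_A·a³) = 8 × 12.01 / (6.022 × 10²³ × 4.512 × 10^-23) = 3.536 g/cm³ = 3540 kg/m³.

3540 kg/m³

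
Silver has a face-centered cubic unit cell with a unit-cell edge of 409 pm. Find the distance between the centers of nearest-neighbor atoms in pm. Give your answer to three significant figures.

In an FCC structure, atoms touch along the face diagonal, so √2·a = 4r; the nearest-neighbor distance equals 2r = 0.7071·a.
d = 0.7071 × 409 = 289 pm.

289 pm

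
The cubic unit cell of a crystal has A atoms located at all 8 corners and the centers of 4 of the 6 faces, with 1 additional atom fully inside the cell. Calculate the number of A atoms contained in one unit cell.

4

Corner atoms are shared by 8 cells (1/8 each), face atoms by 2 (1/2 each), interior atoms are unshared.
Net atoms = 8 × 1/8 + 4 × 1/2 + 1 = 1 + 2 + 1 = 4.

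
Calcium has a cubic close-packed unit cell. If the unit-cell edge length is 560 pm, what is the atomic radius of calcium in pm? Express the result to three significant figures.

198 pm

In an FCC lattice, atoms touch along the face diagonal, so √2·a = 4r.
r = √2·a/4 = 1.4142 × 560 / 4 = 198 pm.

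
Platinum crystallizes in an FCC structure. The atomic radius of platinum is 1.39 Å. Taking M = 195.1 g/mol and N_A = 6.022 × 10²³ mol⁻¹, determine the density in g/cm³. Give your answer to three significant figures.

In an FCC lattice, atoms touch along the face diagonal, so √2·a = 4r, giving a = 3.932 Å = 3.932 × 10^-8 cm.
With Z = 4, ρ = Z·M/(N_A·a³) = 4 × 195.1 / (6.022 × 10²³ × 6.077 × 10^-23) = 21.33 g/cm³.

21.3 g/cm³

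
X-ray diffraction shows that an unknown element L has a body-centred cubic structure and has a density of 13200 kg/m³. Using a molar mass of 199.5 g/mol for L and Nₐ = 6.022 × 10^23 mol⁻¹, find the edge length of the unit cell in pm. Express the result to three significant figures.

369 pm

With Z = 2 atoms per BCC cell, a³ = Z·M/(N_A·ρ) = 2 × 199.5 / (6.022 × 10²³ × 13.20 g/cm³) = 5.019 × 10^-23 cm³.
a = (5.019 × 10^-23)^(1/3) = 3.689 × 10^-8 cm = 369 pm.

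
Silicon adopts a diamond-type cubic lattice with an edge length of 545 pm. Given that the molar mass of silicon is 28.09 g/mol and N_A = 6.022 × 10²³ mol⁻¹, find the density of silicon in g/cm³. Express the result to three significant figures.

2.31 g/cm³

A diamond cubic unit cell contains Z = 8 atoms.
Cell volume: a³ = (545 pm)³ = (5.450 × 10^-8 cm)³ = 1.619 × 10^-22 cm³.
ρ = Z·M/(N_A·a³) = 8 × 28.09 / (6.022 × 10²³ × 1.619 × 10^-22) = 2.305 g/cm³.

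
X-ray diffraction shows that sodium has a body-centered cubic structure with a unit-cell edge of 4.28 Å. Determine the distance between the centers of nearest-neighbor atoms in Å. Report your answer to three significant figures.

In a BCC structure, atoms touch along the body diagonal, so √3·a = 4r; the nearest-neighbor distance equals 2r = 0.8660·a.
d = 0.8660 × 4.28 = 3.71 Å.

3.71 Å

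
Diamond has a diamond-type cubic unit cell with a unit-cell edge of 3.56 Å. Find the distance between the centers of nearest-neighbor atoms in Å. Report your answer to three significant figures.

1.54 Å

In a diamond cubic structure, nearest neighbors lie along the body diagonal with √3·a = 8r; the nearest-neighbor distance equals 2r = 0.4330·a.
d = 0.4330 × 3.56 = 1.54 Å.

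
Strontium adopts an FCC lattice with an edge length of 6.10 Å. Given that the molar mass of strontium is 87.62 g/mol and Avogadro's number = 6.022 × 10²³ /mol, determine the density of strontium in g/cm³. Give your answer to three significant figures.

An FCC unit cell contains Z = 4 atoms.
Cell volume: a³ = (6.10 Å)³ = (6.100 × 10^-8 cm)³ = 2.270 × 10^-22 cm³.
ρ = Z·M/(N_A·a³) = 4 × 87.62 / (6.022 × 10²³ × 2.270 × 10^-22) = 2.564 g/cm³.

2.56 g/cm³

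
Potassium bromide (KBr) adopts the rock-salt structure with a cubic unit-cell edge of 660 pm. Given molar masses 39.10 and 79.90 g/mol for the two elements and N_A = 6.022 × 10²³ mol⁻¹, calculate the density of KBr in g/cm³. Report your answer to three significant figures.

2.75 g/cm³

The rock-salt structure contains Z = 4 formula units per cell; M(KBr) = 39.10 + 79.90 = 119.0 g/mol.
a³ = (6.600 × 10^-8 cm)³ = 2.875 × 10^-22 cm³.
ρ = 4 × 119.0 / (6.022 × 10²³ × 2.875 × 10^-22) = 2.749 g/cm³.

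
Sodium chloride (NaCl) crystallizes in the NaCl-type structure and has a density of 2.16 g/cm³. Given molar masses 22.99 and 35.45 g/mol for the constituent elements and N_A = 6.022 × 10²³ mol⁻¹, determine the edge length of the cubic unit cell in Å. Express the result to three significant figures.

5.64 Å

M(NaCl) = 58.44 g/mol; Z = 4 formula units per cell.
a³ = Z·M/(N_A·ρ) = 4 × 58.44 / (6.022 × 10²³ × 2.16) = 1.797 × 10^-22 cm³, so a = 5.643 × 10^-8 cm = 5.64 Å.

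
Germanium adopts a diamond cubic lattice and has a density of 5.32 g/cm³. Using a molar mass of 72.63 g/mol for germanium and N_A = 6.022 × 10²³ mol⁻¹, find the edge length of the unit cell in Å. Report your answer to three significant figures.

With Z = 8 atoms per diamond cubic cell, a³ = Z·M/(N_A·ρ) = 8 × 72.63 / (6.022 × 10²³ × 5.320 g/cm³) = 1.814 × 10^-22 cm³.
a = (1.814 × 10^-22)^(1/3) = 5.660 × 10^-8 cm = 5.66 Å.

5.66 Å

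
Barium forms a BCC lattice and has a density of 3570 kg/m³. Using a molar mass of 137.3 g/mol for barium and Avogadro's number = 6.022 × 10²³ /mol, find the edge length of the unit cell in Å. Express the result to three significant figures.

5.04 Å

With Z = 2 atoms per BCC cell, a³ = Z·M/(N_A·ρ) = 2 × 137.3 / (6.022 × 10²³ × 3.570 g/cm³) = 1.277 × 10^-22 cm³.
a = (1.277 × 10^-22)^(1/3) = 5.036 × 10^-8 cm = 5.04 Å.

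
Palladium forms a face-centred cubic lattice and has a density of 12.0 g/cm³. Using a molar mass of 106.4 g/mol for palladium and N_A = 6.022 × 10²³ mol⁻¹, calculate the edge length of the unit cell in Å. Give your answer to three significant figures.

3.89 Å

With Z = 4 atoms per FCC cell, a³ = Z·M/(N_A·ρ) = 4 × 106.4 / (6.022 × 10²³ × 12.00 g/cm³) = 5.890 × 10^-23 cm³.
a = (5.890 × 10^-23)^(1/3) = 3.891 × 10^-8 cm = 3.89 Å.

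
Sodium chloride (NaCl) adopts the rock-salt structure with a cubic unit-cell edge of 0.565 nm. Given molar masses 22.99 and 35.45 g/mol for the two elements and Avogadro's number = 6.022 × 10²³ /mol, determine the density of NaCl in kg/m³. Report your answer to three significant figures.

2150 kg/m³

The rock-salt structure contains Z = 4 formula units per cell; M(NaCl) = 22.99 + 35.45 = 58.44 g/mol.
a³ = (5.650 × 10^-8 cm)³ = 1.804 × 10^-22 cm³.
ρ = 4 × 58.44 / (6.022 × 10²³ × 1.804 × 10^-22) = 2.152 g/cm³ = 2150 kg/m³.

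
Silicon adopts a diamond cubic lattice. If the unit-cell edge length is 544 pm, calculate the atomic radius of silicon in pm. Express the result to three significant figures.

118 pm

In a diamond cubic lattice, nearest neighbors lie along the body diagonal with √3·a = 8r.
r = √3·a/8 = 1.7321 × 544 / 8 = 118 pm.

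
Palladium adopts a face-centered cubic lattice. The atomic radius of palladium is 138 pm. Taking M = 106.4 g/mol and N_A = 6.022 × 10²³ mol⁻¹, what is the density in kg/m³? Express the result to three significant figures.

11900 kg/m³

In an FCC lattice, atoms touch along the face diagonal, so √2·a = 4r, giving a = 390.3 pm = 3.903 × 10^-8 cm.
With Z = 4, ρ = Z·M/(N_A·a³) = 4 × 106.4 / (6.022 × 10²³ × 5.947 × 10^-23) = 11.88 g/cm³ = 11900 kg/m³.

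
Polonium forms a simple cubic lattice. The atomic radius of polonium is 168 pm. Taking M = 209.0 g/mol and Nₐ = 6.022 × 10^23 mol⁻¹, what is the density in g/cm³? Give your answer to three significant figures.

9.15 g/cm³

In a simple cubic lattice, atoms touch along the cell edge, so a = 2r, giving a = 336.0 pm = 3.360 × 10^-8 cm.
With Z = 1, ρ = Z·M/(N_A·a³) = 1 × 209.0 / (6.022 × 10²³ × 3.793 × 10^-23) = 9.149 g/cm³.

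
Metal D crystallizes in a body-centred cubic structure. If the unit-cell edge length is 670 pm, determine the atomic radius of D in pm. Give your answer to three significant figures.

In a BCC lattice, atoms touch along the body diagonal, so √3·a = 4r.
r = √3·a/4 = 1.7321 × 670 / 4 = 290 pm.

290 pm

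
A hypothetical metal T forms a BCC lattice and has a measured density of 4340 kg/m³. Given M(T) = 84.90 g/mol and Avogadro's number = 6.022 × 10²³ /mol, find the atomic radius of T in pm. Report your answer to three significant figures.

174 pm

For a BCC cell (Z = 2), a³ = Z·M/(N_A·ρ) = 2 × 84.90 / (6.022 × 10²³ × 4.340) = 6.497 × 10^-23 cm³, so a = 4.020 × 10^-8 cm = 402.0 pm.
Atoms touch along the body diagonal, so √3·a = 4r, so r = 0.4330 × a = 174 pm.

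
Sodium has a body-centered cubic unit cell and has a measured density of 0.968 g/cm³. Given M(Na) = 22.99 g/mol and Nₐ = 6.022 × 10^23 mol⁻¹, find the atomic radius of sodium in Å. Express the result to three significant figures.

For a BCC cell (Z = 2), a³ = Z·M/(N_A·ρ) = 2 × 22.99 / (6.022 × 10²³ × 0.9680) = 7.888 × 10^-23 cm³, so a = 4.289 × 10^-8 cm = 4.289 Å.
Atoms touch along the body diagonal, so √3·a = 4r, so r = 0.4330 × a = 1.86 Å.

1.86 Å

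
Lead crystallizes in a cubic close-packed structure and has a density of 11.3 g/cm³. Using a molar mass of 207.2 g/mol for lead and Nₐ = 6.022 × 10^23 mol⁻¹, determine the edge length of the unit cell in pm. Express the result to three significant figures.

496 pm

With Z = 4 atoms per FCC cell, a³ = Z·M/(N_A·ρ) = 4 × 207.2 / (6.022 × 10²³ × 11.30 g/cm³) = 1.218 × 10^-22 cm³.
a = (1.218 × 10^-22)^(1/3) = 4.957 × 10^-8 cm = 496 pm.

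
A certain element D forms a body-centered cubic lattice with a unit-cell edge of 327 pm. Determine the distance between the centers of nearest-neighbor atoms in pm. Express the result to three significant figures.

In a BCC structure, atoms touch along the body diagonal, so √3·a = 4r; the nearest-neighbor distance equals 2r = 0.8660·a.
d = 0.8660 × 327 = 283 pm.

283 pm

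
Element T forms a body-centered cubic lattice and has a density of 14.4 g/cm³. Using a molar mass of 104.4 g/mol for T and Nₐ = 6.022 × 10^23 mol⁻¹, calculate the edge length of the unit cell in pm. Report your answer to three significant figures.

289 pm

With Z = 2 atoms per BCC cell, a³ = Z·M/(N_A·ρ) = 2 × 104.4 / (6.022 × 10²³ × 14.40 g/cm³) = 2.408 × 10^-23 cm³.
a = (2.408 × 10^-23)^(1/3) = 2.888 × 10^-8 cm = 289 pm.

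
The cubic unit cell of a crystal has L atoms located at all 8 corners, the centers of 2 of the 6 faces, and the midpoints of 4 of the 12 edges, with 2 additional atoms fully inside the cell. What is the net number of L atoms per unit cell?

5

Corner atoms are shared by 8 cells (1/8 each), face atoms by 2 (1/2 each), edge atoms by 4 (1/4 each), interior atoms are unshared.
Net atoms = 8 × 1/8 + 2 × 1/2 + 4 × 1/4 + 2 = 1 + 1 + 1 + 2 = 5.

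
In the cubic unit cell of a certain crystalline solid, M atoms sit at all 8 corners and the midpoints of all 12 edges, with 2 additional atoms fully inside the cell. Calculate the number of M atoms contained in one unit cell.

Corner atoms are shared by 8 cells (1/8 each), edge atoms by 4 (1/4 each), interior atoms are unshared.
Net atoms = 8 × 1/8 + 12 × 1/4 + 2 = 1 + 3 + 2 = 6.

6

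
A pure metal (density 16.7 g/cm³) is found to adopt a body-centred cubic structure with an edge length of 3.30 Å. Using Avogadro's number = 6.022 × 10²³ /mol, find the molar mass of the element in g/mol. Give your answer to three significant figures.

A BCC cell has Z = 2 atoms; a = 3.300 × 10^-8 cm.
M = ρ·N_A·a³/Z = 16.7 × 6.022 × 10²³ × 3.594 × 10^-23 / 2 = 181 g/mol.

181 g/mol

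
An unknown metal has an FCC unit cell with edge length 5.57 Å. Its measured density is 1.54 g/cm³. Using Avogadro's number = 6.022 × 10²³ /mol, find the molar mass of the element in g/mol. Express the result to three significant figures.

An FCC cell has Z = 4 atoms; a = 5.570 × 10^-8 cm.
M = ρ·N_A·a³/Z = 1.54 × 6.022 × 10²³ × 1.728 × 10^-22 / 4 = 40.1 g/mol.

40.1 g/mol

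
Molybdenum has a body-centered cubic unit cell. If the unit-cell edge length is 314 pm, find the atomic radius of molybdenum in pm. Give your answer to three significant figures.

In a BCC lattice, atoms touch along the body diagonal, so √3·a = 4r.
r = √3·a/4 = 1.7321 × 314 / 4 = 136 pm.

136 pm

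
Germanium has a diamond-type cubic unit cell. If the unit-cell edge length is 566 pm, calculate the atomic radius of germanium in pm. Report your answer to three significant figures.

In a diamond cubic lattice, nearest neighbors lie along the body diagonal with √3·a = 8r.
r = √3·a/8 = 1.7321 × 566 / 8 = 123 pm.

123 pm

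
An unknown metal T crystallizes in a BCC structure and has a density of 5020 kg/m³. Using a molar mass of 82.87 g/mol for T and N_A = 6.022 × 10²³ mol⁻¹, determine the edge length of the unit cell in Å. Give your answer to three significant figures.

3.80 Å

With Z = 2 atoms per BCC cell, a³ = Z·M/(N_A·ρ) = 2 × 82.87 / (6.022 × 10²³ × 5.020 g/cm³) = 5.483 × 10^-23 cm³.
a = (5.483 × 10^-23)^(1/3) = 3.799 × 10^-8 cm = 3.80 Å.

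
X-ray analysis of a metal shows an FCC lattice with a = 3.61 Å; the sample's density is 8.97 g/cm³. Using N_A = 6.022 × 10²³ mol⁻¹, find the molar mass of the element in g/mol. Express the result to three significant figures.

An FCC cell has Z = 4 atoms; a = 3.610 × 10^-8 cm.
M = ρ·N_A·a³/Z = 8.97 × 6.022 × 10²³ × 4.705 × 10^-23 / 4 = 63.5 g/mol.

63.5 g/mol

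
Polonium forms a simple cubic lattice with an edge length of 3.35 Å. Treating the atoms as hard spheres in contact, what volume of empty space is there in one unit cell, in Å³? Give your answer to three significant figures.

17.9 Å³

In a simple cubic lattice atoms touch along the cell edge, so a = 2r, so r = 0.5000a = 1.675 Å.
V_cell = a³ = 37.60 Å³; V_atoms = 1 × (4/3)πr³ = 19.68 Å³.
Empty space = 37.60 − 19.68 = 17.9 Å³.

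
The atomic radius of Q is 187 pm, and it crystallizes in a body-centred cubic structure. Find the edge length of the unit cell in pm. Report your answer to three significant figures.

432 pm

In a BCC lattice, atoms touch along the body diagonal, so √3·a = 4r.
a = 4r/√3 = 4 × 187 / 1.7321 = 432 pm.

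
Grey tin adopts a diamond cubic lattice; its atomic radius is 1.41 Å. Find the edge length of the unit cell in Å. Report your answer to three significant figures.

In a diamond cubic lattice, nearest neighbors lie along the body diagonal with √3·a = 8r.
a = 8r/√3 = 8 × 1.41 / 1.7321 = 6.51 Å.

6.51 Å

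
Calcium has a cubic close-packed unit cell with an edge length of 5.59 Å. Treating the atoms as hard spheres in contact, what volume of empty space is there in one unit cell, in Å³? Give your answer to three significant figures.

In an FCC lattice atoms touch along the face diagonal, so √2·a = 4r, so r = 0.3536a = 1.976 Å.
V_cell = a³ = 174.7 Å³; V_atoms = 4 × (4/3)πr³ = 129.3 Å³.
Empty space = 174.7 − 129.3 = 45.3 Å³.

45.3 Å³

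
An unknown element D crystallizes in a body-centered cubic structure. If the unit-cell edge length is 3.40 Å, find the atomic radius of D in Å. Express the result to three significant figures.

In a BCC lattice, atoms touch along the body diagonal, so √3·a = 4r.
r = √3·a/4 = 1.7321 × 3.40 / 4 = 1.47 Å.

1.47 Å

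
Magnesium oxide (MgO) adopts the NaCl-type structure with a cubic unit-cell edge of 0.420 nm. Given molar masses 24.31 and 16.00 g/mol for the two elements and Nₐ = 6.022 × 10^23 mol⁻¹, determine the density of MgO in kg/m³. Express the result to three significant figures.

The NaCl-type structure contains Z = 4 formula units per cell; M(MgO) = 24.31 + 16.00 = 40.31 g/mol.
a³ = (4.200 × 10^-8 cm)³ = 7.409 × 10^-23 cm³.
ρ = 4 × 40.31 / (6.022 × 10²³ × 7.409 × 10^-23) = 3.614 g/cm³ = 3610 kg/m³.

3610 kg/m³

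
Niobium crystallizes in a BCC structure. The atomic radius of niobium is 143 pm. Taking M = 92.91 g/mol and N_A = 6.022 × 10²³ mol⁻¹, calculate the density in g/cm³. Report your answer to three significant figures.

8.57 g/cm³

In a BCC lattice, atoms touch along the body diagonal, so √3·a = 4r, giving a = 330.2 pm = 3.302 × 10^-8 cm.
With Z = 2, ρ = Z·M/(N_A·a³) = 2 × 92.91 / (6.022 × 10²³ × 3.602 × 10^-23) = 8.567 g/cm³.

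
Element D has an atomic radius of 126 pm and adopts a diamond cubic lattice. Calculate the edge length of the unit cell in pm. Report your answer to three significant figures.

In a diamond cubic lattice, nearest neighbors lie along the body diagonal with √3·a = 8r.
a = 8r/√3 = 8 × 126 / 1.7321 = 582 pm.

582 pm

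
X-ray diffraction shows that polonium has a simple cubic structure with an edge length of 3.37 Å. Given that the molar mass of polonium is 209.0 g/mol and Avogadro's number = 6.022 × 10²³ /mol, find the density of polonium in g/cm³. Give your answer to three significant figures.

9.07 g/cm³

A simple cubic unit cell contains Z = 1 atom.
Cell volume: a³ = (3.37 Å)³ = (3.370 × 10^-8 cm)³ = 3.827 × 10^-23 cm³.
ρ = Z·M/(N_A·a³) = 1 × 209.0 / (6.022 × 10²³ × 3.827 × 10^-23) = 9.068 g/cm³.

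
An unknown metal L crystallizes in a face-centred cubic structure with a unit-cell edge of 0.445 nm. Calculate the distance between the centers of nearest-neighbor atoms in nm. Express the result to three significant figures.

0.315 nm

In an FCC structure, atoms touch along the face diagonal, so √2·a = 4r; the nearest-neighbor distance equals 2r = 0.7071·a.
d = 0.7071 × 0.445 = 0.315 nm.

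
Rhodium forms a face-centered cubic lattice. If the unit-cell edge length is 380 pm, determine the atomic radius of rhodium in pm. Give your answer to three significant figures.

In an FCC lattice, atoms touch along the face diagonal, so √2·a = 4r.
r = √2·a/4 = 1.4142 × 380 / 4 = 134 pm.

134 pm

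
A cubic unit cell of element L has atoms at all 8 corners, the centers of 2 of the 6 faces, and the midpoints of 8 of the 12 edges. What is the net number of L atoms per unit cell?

Corner atoms are shared by 8 cells (1/8 each), face atoms by 2 (1/2 each), edge atoms by 4 (1/4 each).
Net atoms = 8 × 1/8 + 2 × 1/2 + 8 × 1/4 = 1 + 1 + 2 = 4.

4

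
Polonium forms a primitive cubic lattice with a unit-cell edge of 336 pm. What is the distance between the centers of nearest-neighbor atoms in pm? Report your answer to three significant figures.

In a simple cubic structure, atoms touch along the cell edge, so a = 2r; the nearest-neighbor distance equals 2r = 1.000·a.
d = 1.000 × 336 = 336 pm.

336 pm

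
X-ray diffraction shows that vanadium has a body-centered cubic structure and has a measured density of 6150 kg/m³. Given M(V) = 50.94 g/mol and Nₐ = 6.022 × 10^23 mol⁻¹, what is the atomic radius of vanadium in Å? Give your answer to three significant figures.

For a BCC cell (Z = 2), a³ = Z·M/(N_A·ρ) = 2 × 50.94 / (6.022 × 10²³ × 6.150) = 2.751 × 10^-23 cm³, so a = 3.019 × 10^-8 cm = 3.019 Å.
Atoms touch along the body diagonal, so √3·a = 4r, so r = 0.4330 × a = 1.31 Å.

1.31 Å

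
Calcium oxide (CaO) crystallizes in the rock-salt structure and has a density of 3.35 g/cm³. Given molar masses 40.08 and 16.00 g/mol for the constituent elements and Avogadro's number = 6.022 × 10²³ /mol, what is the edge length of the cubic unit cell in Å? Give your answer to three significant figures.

4.81 Å

M(CaO) = 56.08 g/mol; Z = 4 formula units per cell.
a³ = Z·M/(N_A·ρ) = 4 × 56.08 / (6.022 × 10²³ × 3.35) = 1.112 × 10^-22 cm³, so a = 4.809 × 10^-8 cm = 4.81 Å.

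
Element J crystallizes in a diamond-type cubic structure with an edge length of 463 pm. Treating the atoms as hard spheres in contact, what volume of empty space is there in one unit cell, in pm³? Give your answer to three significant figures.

In a diamond cubic lattice nearest neighbors lie along the body diagonal with √3·a = 8r, so r = 0.2165a = 100.2 pm.
V_cell = a³ = 9.925 × 10^7 pm³; V_atoms = 8 × (4/3)πr³ = 3.375 × 10^7 pm³.
Empty space = 9.925 × 10^7 − 3.375 × 10^7 = 6.55 × 10^7 pm³.

6.55 × 10^7 pm³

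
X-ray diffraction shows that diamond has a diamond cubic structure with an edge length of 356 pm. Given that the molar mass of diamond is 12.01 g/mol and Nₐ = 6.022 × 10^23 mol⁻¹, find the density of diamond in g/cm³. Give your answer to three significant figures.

A diamond cubic unit cell contains Z = 8 atoms.
Cell volume: a³ = (356 pm)³ = (3.560 × 10^-8 cm)³ = 4.512 × 10^-23 cm³.
ρ = Z·M/(N_A·a³) = 8 × 12.01 / (6.022 × 10²³ × 4.512 × 10^-23) = 3.536 g/cm³.

3.54 g/cm³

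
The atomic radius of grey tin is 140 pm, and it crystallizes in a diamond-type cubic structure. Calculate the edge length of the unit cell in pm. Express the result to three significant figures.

In a diamond cubic lattice, nearest neighbors lie along the body diagonal with √3·a = 8r.
a = 8r/√3 = 8 × 140 / 1.7321 = 647 pm.

647 pm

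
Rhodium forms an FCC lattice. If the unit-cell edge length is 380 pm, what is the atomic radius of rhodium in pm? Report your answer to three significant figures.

134 pm

In an FCC lattice, atoms touch along the face diagonal, so √2·a = 4r.
r = √2·a/4 = 1.4142 × 380 / 4 = 134 pm.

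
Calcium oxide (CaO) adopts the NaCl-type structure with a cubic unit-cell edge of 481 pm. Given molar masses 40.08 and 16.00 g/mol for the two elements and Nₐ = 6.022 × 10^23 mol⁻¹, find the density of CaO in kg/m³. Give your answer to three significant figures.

The NaCl-type structure contains Z = 4 formula units per cell; M(CaO) = 40.08 + 16.00 = 56.08 g/mol.
a³ = (4.810 × 10^-8 cm)³ = 1.113 × 10^-22 cm³.
ρ = 4 × 56.08 / (6.022 × 10²³ × 1.113 × 10^-22) = 3.347 g/cm³ = 3350 kg/m³.

3350 kg/m³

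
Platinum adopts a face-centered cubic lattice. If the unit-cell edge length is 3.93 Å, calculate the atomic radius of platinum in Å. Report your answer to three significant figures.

In an FCC lattice, atoms touch along the face diagonal, so √2·a = 4r.
r = √2·a/4 = 1.4142 × 3.93 / 4 = 1.39 Å.

1.39 Å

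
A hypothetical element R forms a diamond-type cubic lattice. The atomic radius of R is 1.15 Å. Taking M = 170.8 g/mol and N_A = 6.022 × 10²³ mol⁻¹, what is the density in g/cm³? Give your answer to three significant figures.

In a diamond cubic lattice, nearest neighbors lie along the body diagonal with √3·a = 8r, giving a = 5.312 Å = 5.312 × 10^-8 cm.
With Z = 8, ρ = Z·M/(N_A·a³) = 8 × 170.8 / (6.022 × 10²³ × 1.499 × 10^-22) = 15.14 g/cm³.

15.1 g/cm³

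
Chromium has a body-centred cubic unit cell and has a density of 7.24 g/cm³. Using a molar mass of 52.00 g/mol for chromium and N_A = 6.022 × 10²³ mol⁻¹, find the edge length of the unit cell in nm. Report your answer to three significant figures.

With Z = 2 atoms per BCC cell, a³ = Z·M/(N_A·ρ) = 2 × 52.00 / (6.022 × 10²³ × 7.240 g/cm³) = 2.385 × 10^-23 cm³.
a = (2.385 × 10^-23)^(1/3) = 2.879 × 10^-8 cm = 0.288 nm.

0.288 nm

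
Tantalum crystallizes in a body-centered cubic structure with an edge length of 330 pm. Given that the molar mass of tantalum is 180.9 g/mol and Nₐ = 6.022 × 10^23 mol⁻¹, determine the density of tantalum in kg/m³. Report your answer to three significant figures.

16700 kg/m³

A BCC unit cell contains Z = 2 atoms.
Cell volume: a³ = (330 pm)³ = (3.300 × 10^-8 cm)³ = 3.594 × 10^-23 cm³.
ρ = Z·M/(N_A·a³) = 2 × 180.9 / (6.022 × 10²³ × 3.594 × 10^-23) = 16.72 g/cm³ = 16700 kg/m³.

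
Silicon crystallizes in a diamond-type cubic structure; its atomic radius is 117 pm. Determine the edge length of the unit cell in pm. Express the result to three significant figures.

In a diamond cubic lattice, nearest neighbors lie along the body diagonal with √3·a = 8r.
a = 8r/√3 = 8 × 117 / 1.7321 = 540 pm.

540 pm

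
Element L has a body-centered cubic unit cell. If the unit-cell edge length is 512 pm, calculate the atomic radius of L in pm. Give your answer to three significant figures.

222 pm

In a BCC lattice, atoms touch along the body diagonal, so √3·a = 4r.
r = √3·a/4 = 1.7321 × 512 / 4 = 222 pm.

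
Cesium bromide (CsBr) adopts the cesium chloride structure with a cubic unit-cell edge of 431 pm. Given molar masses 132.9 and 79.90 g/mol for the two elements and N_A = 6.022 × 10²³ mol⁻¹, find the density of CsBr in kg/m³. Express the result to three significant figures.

4410 kg/m³

The cesium chloride structure contains Z = 1 formula unit per cell; M(CsBr) = 132.9 + 79.90 = 212.8 g/mol.
a³ = (4.310 × 10^-8 cm)³ = 8.006 × 10^-23 cm³.
ρ = 1 × 212.8 / (6.022 × 10²³ × 8.006 × 10^-23) = 4.414 g/cm³ = 4410 kg/m³.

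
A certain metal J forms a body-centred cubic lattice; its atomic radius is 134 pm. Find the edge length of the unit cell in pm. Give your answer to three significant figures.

309 pm

In a BCC lattice, atoms touch along the body diagonal, so √3·a = 4r.
a = 4r/√3 = 4 × 134 / 1.7321 = 309 pm.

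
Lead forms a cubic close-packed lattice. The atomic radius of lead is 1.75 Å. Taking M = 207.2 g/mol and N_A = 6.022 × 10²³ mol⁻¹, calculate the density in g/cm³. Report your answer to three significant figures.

In an FCC lattice, atoms touch along the face diagonal, so √2·a = 4r, giving a = 4.950 Å = 4.950 × 10^-8 cm.
With Z = 4, ρ = Z·M/(N_A·a³) = 4 × 207.2 / (6.022 × 10²³ × 1.213 × 10^-22) = 11.35 g/cm³.

11.3 g/cm³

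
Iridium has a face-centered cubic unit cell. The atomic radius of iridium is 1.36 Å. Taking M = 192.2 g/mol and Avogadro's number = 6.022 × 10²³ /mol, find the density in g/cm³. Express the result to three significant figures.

22.4 g/cm³

In an FCC lattice, atoms touch along the face diagonal, so √2·a = 4r, giving a = 3.847 Å = 3.847 × 10^-8 cm.
With Z = 4, ρ = Z·M/(N_A·a³) = 4 × 192.2 / (6.022 × 10²³ × 5.692 × 10^-23) = 22.43 g/cm³.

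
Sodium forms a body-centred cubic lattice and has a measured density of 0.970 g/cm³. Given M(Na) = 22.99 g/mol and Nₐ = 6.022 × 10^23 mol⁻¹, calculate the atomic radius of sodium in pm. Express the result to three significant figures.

186 pm

For a BCC cell (Z = 2), a³ = Z·M/(N_A·ρ) = 2 × 22.99 / (6.022 × 10²³ × 0.9700) = 7.871 × 10^-23 cm³, so a = 4.286 × 10^-8 cm = 428.6 pm.
Atoms touch along the body diagonal, so √3·a = 4r, so r = 0.4330 × a = 186 pm.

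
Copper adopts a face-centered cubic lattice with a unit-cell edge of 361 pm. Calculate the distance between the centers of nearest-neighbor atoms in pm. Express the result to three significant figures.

255 pm

In an FCC structure, atoms touch along the face diagonal, so √2·a = 4r; the nearest-neighbor distance equals 2r = 0.7071·a.
d = 0.7071 × 361 = 255 pm.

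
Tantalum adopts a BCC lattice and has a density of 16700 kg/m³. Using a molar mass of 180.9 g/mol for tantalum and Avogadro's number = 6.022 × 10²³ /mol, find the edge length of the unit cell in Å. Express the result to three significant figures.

3.30 Å

With Z = 2 atoms per BCC cell, a³ = Z·M/(N_A·ρ) = 2 × 180.9 / (6.022 × 10²³ × 16.70 g/cm³) = 3.598 × 10^-23 cm³.
a = (3.598 × 10^-23)^(1/3) = 3.301 × 10^-8 cm = 3.30 Å.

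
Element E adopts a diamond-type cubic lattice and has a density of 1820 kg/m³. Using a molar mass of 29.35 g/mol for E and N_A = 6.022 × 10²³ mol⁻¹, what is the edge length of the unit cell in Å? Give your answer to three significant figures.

5.98 Å

With Z = 8 atoms per diamond cubic cell, a³ = Z·M/(N_A·ρ) = 8 × 29.35 / (6.022 × 10²³ × 1.820 g/cm³) = 2.142 × 10^-22 cm³.
a = (2.142 × 10^-22)^(1/3) = 5.984 × 10^-8 cm = 5.98 Å.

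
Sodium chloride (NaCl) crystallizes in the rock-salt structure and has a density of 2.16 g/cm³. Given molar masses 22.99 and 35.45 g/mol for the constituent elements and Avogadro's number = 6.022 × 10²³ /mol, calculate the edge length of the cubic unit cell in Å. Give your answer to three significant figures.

5.64 Å

M(NaCl) = 58.44 g/mol; Z = 4 formula units per cell.
a³ = Z·M/(N_A·ρ) = 4 × 58.44 / (6.022 × 10²³ × 2.16) = 1.797 × 10^-22 cm³, so a = 5.643 × 10^-8 cm = 5.64 Å.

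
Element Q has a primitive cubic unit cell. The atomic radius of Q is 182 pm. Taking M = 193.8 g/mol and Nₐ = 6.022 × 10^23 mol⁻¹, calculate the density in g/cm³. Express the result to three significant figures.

In a simple cubic lattice, atoms touch along the cell edge, so a = 2r, giving a = 364.0 pm = 3.640 × 10^-8 cm.
With Z = 1, ρ = Z·M/(N_A·a³) = 1 × 193.8 / (6.022 × 10²³ × 4.823 × 10^-23) = 6.673 g/cm³.

6.67 g/cm³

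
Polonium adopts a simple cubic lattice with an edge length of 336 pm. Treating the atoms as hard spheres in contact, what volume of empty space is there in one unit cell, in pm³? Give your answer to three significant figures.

In a simple cubic lattice atoms touch along the cell edge, so a = 2r, so r = 0.5000a = 168.0 pm.
V_cell = a³ = 3.793 × 10^7 pm³; V_atoms = 1 × (4/3)πr³ = 1.986 × 10^7 pm³.
Empty space = 3.793 × 10^7 − 1.986 × 10^7 = 1.81 × 10^7 pm³.

1.81 × 10^7 pm³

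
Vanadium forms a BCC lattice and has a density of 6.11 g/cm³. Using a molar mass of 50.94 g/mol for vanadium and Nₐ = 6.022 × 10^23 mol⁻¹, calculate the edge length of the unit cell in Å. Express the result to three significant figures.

With Z = 2 atoms per BCC cell, a³ = Z·M/(N_A·ρ) = 2 × 50.94 / (6.022 × 10²³ × 6.110 g/cm³) = 2.769 × 10^-23 cm³.
a = (2.769 × 10^-23)^(1/3) = 3.025 × 10^-8 cm = 3.03 Å.

3.03 Å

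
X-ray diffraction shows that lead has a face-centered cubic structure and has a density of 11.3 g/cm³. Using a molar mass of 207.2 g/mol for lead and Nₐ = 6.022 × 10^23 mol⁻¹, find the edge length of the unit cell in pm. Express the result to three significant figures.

496 pm

With Z = 4 atoms per FCC cell, a³ = Z·M/(N_A·ρ) = 4 × 207.2 / (6.022 × 10²³ × 11.30 g/cm³) = 1.218 × 10^-22 cm³.
a = (1.218 × 10^-22)^(1/3) = 4.957 × 10^-8 cm = 496 pm.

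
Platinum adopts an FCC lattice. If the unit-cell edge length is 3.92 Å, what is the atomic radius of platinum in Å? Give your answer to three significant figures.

In an FCC lattice, atoms touch along the face diagonal, so √2·a = 4r.
r = √2·a/4 = 1.4142 × 3.92 / 4 = 1.39 Å.

1.39 Å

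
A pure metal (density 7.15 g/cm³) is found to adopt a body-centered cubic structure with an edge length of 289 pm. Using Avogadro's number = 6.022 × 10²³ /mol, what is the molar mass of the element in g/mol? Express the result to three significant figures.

A BCC cell has Z = 2 atoms; a = 2.890 × 10^-8 cm.
M = ρ·N_A·a³/Z = 7.15 × 6.022 × 10²³ × 2.414 × 10^-23 / 2 = 52.0 g/mol.

52.0 g/mol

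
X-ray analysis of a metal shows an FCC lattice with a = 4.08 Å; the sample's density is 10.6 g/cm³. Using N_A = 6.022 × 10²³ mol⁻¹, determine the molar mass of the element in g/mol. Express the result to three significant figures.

An FCC cell has Z = 4 atoms; a = 4.080 × 10^-8 cm.
M = ρ·N_A·a³/Z = 10.6 × 6.022 × 10²³ × 6.792 × 10^-23 / 4 = 108 g/mol.

108 g/mol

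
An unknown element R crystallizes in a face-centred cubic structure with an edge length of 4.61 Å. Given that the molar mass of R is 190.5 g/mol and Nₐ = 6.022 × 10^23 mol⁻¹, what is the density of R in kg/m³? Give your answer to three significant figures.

An FCC unit cell contains Z = 4 atoms.
Cell volume: a³ = (4.61 Å)³ = (4.610 × 10^-8 cm)³ = 9.797 × 10^-23 cm³.
ρ = Z·M/(N_A·a³) = 4 × 190.5 / (6.022 × 10²³ × 9.797 × 10^-23) = 12.92 g/cm³ = 12900 kg/m³.

12900 kg/m³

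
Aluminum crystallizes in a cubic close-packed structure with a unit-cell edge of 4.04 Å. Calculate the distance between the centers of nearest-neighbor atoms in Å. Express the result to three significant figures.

In an FCC structure, atoms touch along the face diagonal, so √2·a = 4r; the nearest-neighbor distance equals 2r = 0.7071·a.
d = 0.7071 × 4.04 = 2.86 Å.

2.86 Å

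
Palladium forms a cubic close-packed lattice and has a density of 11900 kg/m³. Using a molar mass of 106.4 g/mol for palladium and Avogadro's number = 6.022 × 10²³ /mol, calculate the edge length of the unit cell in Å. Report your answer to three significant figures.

With Z = 4 atoms per FCC cell, a³ = Z·M/(N_A·ρ) = 4 × 106.4 / (6.022 × 10²³ × 11.90 g/cm³) = 5.939 × 10^-23 cm³.
a = (5.939 × 10^-23)^(1/3) = 3.902 × 10^-8 cm = 3.90 Å.

3.90 Å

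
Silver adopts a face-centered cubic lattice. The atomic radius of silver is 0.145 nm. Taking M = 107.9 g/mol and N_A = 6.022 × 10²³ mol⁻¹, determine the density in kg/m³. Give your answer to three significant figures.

In an FCC lattice, atoms touch along the face diagonal, so √2·a = 4r, giving a = 0.4101 nm = 4.101 × 10^-8 cm.
With Z = 4, ρ = Z·M/(N_A·a³) = 4 × 107.9 / (6.022 × 10²³ × 6.898 × 10^-23) = 10.39 g/cm³ = 10400 kg/m³.

10400 kg/m³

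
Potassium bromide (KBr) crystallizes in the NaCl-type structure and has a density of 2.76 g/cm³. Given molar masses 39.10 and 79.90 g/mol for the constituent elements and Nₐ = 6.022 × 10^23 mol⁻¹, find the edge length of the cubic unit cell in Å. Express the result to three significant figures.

6.59 Å

M(KBr) = 119.0 g/mol; Z = 4 formula units per cell.
a³ = Z·M/(N_A·ρ) = 4 × 119.0 / (6.022 × 10²³ × 2.76) = 2.864 × 10^-22 cm³, so a = 6.592 × 10^-8 cm = 6.59 Å.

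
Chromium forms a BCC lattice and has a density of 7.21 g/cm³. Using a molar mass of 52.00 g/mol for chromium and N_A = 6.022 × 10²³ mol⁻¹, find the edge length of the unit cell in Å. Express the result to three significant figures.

With Z = 2 atoms per BCC cell, a³ = Z·M/(N_A·ρ) = 2 × 52.00 / (6.022 × 10²³ × 7.210 g/cm³) = 2.395 × 10^-23 cm³.
a = (2.395 × 10^-23)^(1/3) = 2.883 × 10^-8 cm = 2.88 Å.

2.88 Å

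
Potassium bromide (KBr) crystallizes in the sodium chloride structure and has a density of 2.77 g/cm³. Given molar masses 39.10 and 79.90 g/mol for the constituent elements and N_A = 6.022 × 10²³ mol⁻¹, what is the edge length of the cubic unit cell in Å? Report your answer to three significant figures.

M(KBr) = 119.0 g/mol; Z = 4 formula units per cell.
a³ = Z·M/(N_A·ρ) = 4 × 119.0 / (6.022 × 10²³ × 2.77) = 2.854 × 10^-22 cm³, so a = 6.584 × 10^-8 cm = 6.58 Å.

6.58 Å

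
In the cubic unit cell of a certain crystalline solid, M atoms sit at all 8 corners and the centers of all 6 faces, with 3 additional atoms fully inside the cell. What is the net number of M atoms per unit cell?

Corner atoms are shared by 8 cells (1/8 each), face atoms by 2 (1/2 each), interior atoms are unshared.
Net atoms = 8 × 1/8 + 6 × 1/2 + 3 = 1 + 3 + 3 = 7.

7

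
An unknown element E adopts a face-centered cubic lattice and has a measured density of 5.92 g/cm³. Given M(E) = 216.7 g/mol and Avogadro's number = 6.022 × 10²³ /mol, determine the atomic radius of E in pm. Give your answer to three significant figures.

For an FCC cell (Z = 4), a³ = Z·M/(N_A·ρ) = 4 × 216.7 / (6.022 × 10²³ × 5.920) = 2.431 × 10^-22 cm³, so a = 6.241 × 10^-8 cm = 624.1 pm.
Atoms touch along the face diagonal, so √2·a = 4r, so r = 0.3536 × a = 221 pm.

221 pm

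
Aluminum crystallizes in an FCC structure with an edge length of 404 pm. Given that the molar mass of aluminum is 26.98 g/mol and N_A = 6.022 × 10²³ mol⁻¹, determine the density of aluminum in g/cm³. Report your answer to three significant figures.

An FCC unit cell contains Z = 4 atoms.
Cell volume: a³ = (404 pm)³ = (4.040 × 10^-8 cm)³ = 6.594 × 10^-23 cm³.
ρ = Z·M/(N_A·a³) = 4 × 26.98 / (6.022 × 10²³ × 6.594 × 10^-23) = 2.718 g/cm³.

2.72 g/cm³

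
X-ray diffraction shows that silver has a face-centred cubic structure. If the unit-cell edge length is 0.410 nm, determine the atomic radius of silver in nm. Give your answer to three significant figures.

In an FCC lattice, atoms touch along the face diagonal, so √2·a = 4r.
r = √2·a/4 = 1.4142 × 0.410 / 4 = 0.145 nm.

0.145 nm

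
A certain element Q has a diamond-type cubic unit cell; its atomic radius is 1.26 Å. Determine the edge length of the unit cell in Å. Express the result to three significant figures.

5.82 Å

In a diamond cubic lattice, nearest neighbors lie along the body diagonal with √3·a = 8r.
a = 8r/√3 = 8 × 1.26 / 1.7321 = 5.82 Å.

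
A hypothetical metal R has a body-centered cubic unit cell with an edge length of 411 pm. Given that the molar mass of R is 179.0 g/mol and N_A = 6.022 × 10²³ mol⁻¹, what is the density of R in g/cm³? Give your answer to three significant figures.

8.56 g/cm³

A BCC unit cell contains Z = 2 atoms.
Cell volume: a³ = (411 pm)³ = (4.110 × 10^-8 cm)³ = 6.943 × 10^-23 cm³.
ρ = Z·M/(N_A·a³) = 2 × 179.0 / (6.022 × 10²³ × 6.943 × 10^-23) = 8.563 g/cm³.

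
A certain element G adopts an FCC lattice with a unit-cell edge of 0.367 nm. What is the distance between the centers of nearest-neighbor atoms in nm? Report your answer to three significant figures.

0.260 nm

In an FCC structure, atoms touch along the face diagonal, so √2·a = 4r; the nearest-neighbor distance equals 2r = 0.7071·a.
d = 0.7071 × 0.367 = 0.260 nm.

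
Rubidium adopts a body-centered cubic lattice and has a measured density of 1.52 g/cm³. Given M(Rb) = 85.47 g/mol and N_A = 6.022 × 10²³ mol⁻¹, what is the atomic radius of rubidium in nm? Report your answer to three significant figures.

0.248 nm

For a BCC cell (Z = 2), a³ = Z·M/(N_A·ρ) = 2 × 85.47 / (6.022 × 10²³ × 1.520) = 1.867 × 10^-22 cm³, so a = 5.716 × 10^-8 cm = 0.5716 nm.
Atoms touch along the body diagonal, so √3·a = 4r, so r = 0.4330 × a = 0.248 nm.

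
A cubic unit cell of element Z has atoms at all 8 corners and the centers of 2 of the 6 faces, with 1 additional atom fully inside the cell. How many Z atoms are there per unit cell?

3

Corner atoms are shared by 8 cells (1/8 each), face atoms by 2 (1/2 each), interior atoms are unshared.
Net atoms = 8 × 1/8 + 2 × 1/2 + 1 = 1 + 1 + 1 = 3.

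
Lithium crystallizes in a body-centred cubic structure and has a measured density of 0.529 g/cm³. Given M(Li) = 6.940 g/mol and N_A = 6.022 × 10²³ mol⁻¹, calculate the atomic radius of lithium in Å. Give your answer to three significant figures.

1.52 Å

For a BCC cell (Z = 2), a³ = Z·M/(N_A·ρ) = 2 × 6.940 / (6.022 × 10²³ × 0.5290) = 4.357 × 10^-23 cm³, so a = 3.519 × 10^-8 cm = 3.519 Å.
Atoms touch along the body diagonal, so √3·a = 4r, so r = 0.4330 × a = 1.52 Å.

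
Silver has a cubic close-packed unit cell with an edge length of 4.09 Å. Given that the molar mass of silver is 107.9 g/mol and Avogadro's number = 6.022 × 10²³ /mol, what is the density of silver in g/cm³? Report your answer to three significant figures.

An FCC unit cell contains Z = 4 atoms.
Cell volume: a³ = (4.09 Å)³ = (4.090 × 10^-8 cm)³ = 6.842 × 10^-23 cm³.
ρ = Z·M/(N_A·a³) = 4 × 107.9 / (6.022 × 10²³ × 6.842 × 10^-23) = 10.48 g/cm³.

10.5 g/cm³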